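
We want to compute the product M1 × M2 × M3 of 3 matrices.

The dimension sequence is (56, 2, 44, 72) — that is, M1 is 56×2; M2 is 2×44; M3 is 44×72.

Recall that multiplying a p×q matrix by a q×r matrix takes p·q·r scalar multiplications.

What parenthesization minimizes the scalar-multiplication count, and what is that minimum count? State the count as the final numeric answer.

(M1 × (M2 × M3)): cost 14400.
((M1 × M2) × M3): cost 182336.
Optimal: (M1 × (M2 × M3)) with cost 14400.

14400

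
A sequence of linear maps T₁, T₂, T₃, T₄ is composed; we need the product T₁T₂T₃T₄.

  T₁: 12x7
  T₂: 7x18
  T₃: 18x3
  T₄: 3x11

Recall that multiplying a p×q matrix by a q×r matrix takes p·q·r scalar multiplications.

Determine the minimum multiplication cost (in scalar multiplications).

1026

Adjacent pairs: T₁T₂ = 12·7·18 = 1512; T₂T₃ = 7·18·3 = 378; T₃T₄ = 18·3·11 = 594.
Length 3: T₁..T₃: k=1: 0+378+12·7·3=630; k=2: 1512+0+12·18·3=2160 → min 630 | T₂..T₄: k=2: 0+594+7·18·11=1980; k=3: 378+0+7·3·11=609 → min 609.
Length 4: T₁..T₄: k=1: 0+609+12·7·11=1533; k=2: 1512+594+12·18·11=4482; k=3: 630+0+12·3·11=1026 → min 1026.
Optimal order: ((T₁(T₂T₃))T₄) with cost 1026.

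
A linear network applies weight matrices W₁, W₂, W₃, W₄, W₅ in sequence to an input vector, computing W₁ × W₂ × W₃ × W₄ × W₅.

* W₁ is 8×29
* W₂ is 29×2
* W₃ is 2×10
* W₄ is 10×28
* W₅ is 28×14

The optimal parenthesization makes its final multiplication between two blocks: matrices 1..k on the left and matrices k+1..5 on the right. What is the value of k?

Adjacent pairs: W₁W₂ = 8·29·2 = 464; W₂W₃ = 29·2·10 = 580; W₃W₄ = 2·10·28 = 560; W₄W₅ = 10·28·14 = 3920.
Length 3: W₁..W₃: k=1: 0+580+8·29·10=2900; k=2: 464+0+8·2·10=624 → min 624 | W₂..W₄: k=2: 0+560+29·2·28=2184; k=3: 580+0+29·10·28=8700 → min 2184 | W₃..W₅: k=3: 0+3920+2·10·14=4200; k=4: 560+0+2·28·14=1344 → min 1344.
Length 4: W₁..W₄: k=1: 0+2184+8·29·28=8680; k=2: 464+560+8·2·28=1472; k=3: 624+0+8·10·28=2864 → min 1472 | W₂..W₅: k=2: 0+1344+29·2·14=2156; k=3: 580+3920+29·10·14=8560; k=4: 2184+0+29·28·14=13552 → min 2156.
Top-level splits: k=1: (W₁..W₁)·(W₂..W₅) → 0+2156+8·29·14 = 5404; k=2: (W₁..W₂)·(W₃..W₅) → 464+1344+8·2·14 = 2032; k=3: (W₁..W₃)·(W₄..W₅) → 624+3920+8·10·14 = 5664; k=4: (W₁..W₄)·(W₅..W₅) → 1472+0+8·28·14 = 4608.
Best split is after W₂, i.e. k = 2.

2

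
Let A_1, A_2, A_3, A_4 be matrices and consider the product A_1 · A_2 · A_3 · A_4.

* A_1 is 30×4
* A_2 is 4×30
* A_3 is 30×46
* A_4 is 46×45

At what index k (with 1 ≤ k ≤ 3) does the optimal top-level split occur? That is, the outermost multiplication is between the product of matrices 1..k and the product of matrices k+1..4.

1

Adjacent pairs: A_1A_2 = 30·4·30 = 3600; A_2A_3 = 4·30·46 = 5520; A_3A_4 = 30·46·45 = 62100.
Length 3: A_1..A_3: k=1: 0+5520+30·4·46=11040; k=2: 3600+0+30·30·46=45000 → min 11040 | A_2..A_4: k=2: 0+62100+4·30·45=67500; k=3: 5520+0+4·46·45=13800 → min 13800.
Top-level splits: k=1: (A_1..A_1)·(A_2..A_4) → 0+13800+30·4·45 = 19200; k=2: (A_1..A_2)·(A_3..A_4) → 3600+62100+30·30·45 = 106200; k=3: (A_1..A_3)·(A_4..A_4) → 11040+0+30·46·45 = 73140.
Best split is after A_1, i.e. k = 1.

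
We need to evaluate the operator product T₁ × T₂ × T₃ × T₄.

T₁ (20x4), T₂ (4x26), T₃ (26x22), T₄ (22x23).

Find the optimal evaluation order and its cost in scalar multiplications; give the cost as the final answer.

Adjacent pairs: T₁T₂ = 20·4·26 = 2080; T₂T₃ = 4·26·22 = 2288; T₃T₄ = 26·22·23 = 13156.
Length 3: T₁..T₃: k=1: 0+2288+20·4·22=4048; k=2: 2080+0+20·26·22=13520 → min 4048 | T₂..T₄: k=2: 0+13156+4·26·23=15548; k=3: 2288+0+4·22·23=4312 → min 4312.
Length 4: T₁..T₄: k=1: 0+4312+20·4·23=6152; k=2: 2080+13156+20·26·23=27196; k=3: 4048+0+20·22·23=14168 → min 6152.
Optimal parenthesization: (T₁ × ((T₂ × T₃) × T₄)) with cost 6152.

6152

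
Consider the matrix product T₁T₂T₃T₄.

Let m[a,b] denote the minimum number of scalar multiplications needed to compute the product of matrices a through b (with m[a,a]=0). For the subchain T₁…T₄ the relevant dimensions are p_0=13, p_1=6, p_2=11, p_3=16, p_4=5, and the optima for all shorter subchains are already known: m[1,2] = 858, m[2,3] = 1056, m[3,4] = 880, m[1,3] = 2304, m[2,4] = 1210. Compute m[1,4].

m[1,4] = min over k∈[1,3] of m[1,k]+m[k+1,4]+p_{0}·p_k·p_{4}.
k=1: 0 + 1210 + 13·6·5 = 1600; k=2: 858 + 880 + 13·11·5 = 2453; k=3: 2304 + 0 + 13·16·5 = 3344.
Minimum: 1600 at k=1.

1600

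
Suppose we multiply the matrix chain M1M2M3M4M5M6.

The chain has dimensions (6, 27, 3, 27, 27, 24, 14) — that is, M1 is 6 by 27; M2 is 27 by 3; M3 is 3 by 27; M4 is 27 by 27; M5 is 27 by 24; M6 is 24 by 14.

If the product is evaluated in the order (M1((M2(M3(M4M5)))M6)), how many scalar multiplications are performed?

(M4M5): 27×27 by 27×24 → 27×24, cost 27·27·24 = 17496
(M3(M4M5)): 3×27 by 27×24 → 3×24, cost 3·27·24 = 1944; cumulative 19440
(M2(M3(M4M5))): 27×3 by 3×24 → 27×24, cost 27·3·24 = 1944; cumulative 21384
((M2(M3(M4M5)))M6): 27×24 by 24×14 → 27×14, cost 27·24·14 = 9072; cumulative 30456
(M1((M2(M3(M4M5)))M6)): 6×27 by 27×14 → 6×14, cost 6·27·14 = 2268; cumulative 32724
Total: 32724 scalar multiplications.

32724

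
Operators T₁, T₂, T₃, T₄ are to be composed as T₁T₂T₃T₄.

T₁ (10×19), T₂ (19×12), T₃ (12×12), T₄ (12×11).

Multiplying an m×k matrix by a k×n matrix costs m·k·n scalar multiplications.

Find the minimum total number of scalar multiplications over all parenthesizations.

Adjacent pairs: T₁T₂ = 10·19·12 = 2280; T₂T₃ = 19·12·12 = 2736; T₃T₄ = 12·12·11 = 1584.
Length 3: T₁..T₃: k=1: 0+2736+10·19·12=5016; k=2: 2280+0+10·12·12=3720 → min 3720 | T₂..T₄: k=2: 0+1584+19·12·11=4092; k=3: 2736+0+19·12·11=5244 → min 4092.
Length 4: T₁..T₄: k=1: 0+4092+10·19·11=6182; k=2: 2280+1584+10·12·11=5184; k=3: 3720+0+10·12·11=5040 → min 5040.
Optimal order: (((T₁T₂)T₃)T₄) with cost 5040.

5040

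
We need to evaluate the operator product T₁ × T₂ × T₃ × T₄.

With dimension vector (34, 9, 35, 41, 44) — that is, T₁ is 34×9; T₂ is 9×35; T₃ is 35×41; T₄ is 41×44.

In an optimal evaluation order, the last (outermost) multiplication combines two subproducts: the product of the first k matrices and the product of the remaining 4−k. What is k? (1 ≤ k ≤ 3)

Adjacent pairs: T₁T₂ = 34·9·35 = 10710; T₂T₃ = 9·35·41 = 12915; T₃T₄ = 35·41·44 = 63140.
Length 3: T₁..T₃: k=1: 0+12915+34·9·41=25461; k=2: 10710+0+34·35·41=59500 → min 25461 | T₂..T₄: k=2: 0+63140+9·35·44=77000; k=3: 12915+0+9·41·44=29151 → min 29151.
Top-level splits: k=1: (T₁..T₁)·(T₂..T₄) → 0+29151+34·9·44 = 42615; k=2: (T₁..T₂)·(T₃..T₄) → 10710+63140+34·35·44 = 126210; k=3: (T₁..T₃)·(T₄..T₄) → 25461+0+34·41·44 = 86797.
Best split is after T₁, i.e. k = 1.

1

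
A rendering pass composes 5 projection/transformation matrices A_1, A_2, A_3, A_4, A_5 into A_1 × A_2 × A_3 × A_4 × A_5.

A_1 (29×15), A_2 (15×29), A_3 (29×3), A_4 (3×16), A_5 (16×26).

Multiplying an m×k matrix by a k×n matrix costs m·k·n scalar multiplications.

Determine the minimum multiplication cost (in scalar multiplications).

Adjacent pairs: A_1A_2 = 29·15·29 = 12615; A_2A_3 = 15·29·3 = 1305; A_3A_4 = 29·3·16 = 1392; A_4A_5 = 3·16·26 = 1248.
Length 3: A_1..A_3: k=1: 0+1305+29·15·3=2610; k=2: 12615+0+29·29·3=15138 → min 2610 | A_2..A_4: k=2: 0+1392+15·29·16=8352; k=3: 1305+0+15·3·16=2025 → min 2025 | A_3..A_5: k=3: 0+1248+29·3·26=3510; k=4: 1392+0+29·16·26=13456 → min 3510.
Length 4: A_1..A_4: k=1: 0+2025+29·15·16=8985; k=2: 12615+1392+29·29·16=27463; k=3: 2610+0+29·3·16=4002 → min 4002 | A_2..A_5: k=2: 0+3510+15·29·26=14820; k=3: 1305+1248+15·3·26=3723; k=4: 2025+0+15·16·26=8265 → min 3723.
Length 5: A_1..A_5: k=1: 0+3723+29·15·26=15033; k=2: 12615+3510+29·29·26=37991; k=3: 2610+1248+29·3·26=6120; k=4: 4002+0+29·16·26=16066 → min 6120.
Optimal order: ((A_1 × (A_2 × A_3)) × (A_4 × A_5)) with cost 6120.

6120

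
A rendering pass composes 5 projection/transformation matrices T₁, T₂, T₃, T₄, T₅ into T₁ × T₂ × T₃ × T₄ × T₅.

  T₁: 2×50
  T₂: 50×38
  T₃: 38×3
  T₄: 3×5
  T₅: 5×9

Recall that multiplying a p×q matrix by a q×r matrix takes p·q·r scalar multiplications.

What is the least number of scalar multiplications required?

Adjacent pairs: T₁T₂ = 2·50·38 = 3800; T₂T₃ = 50·38·3 = 5700; T₃T₄ = 38·3·5 = 570; T₄T₅ = 3·5·9 = 135.
Length 3: T₁..T₃: k=1: 0+5700+2·50·3=6000; k=2: 3800+0+2·38·3=4028 → min 4028 | T₂..T₄: k=2: 0+570+50·38·5=10070; k=3: 5700+0+50·3·5=6450 → min 6450 | T₃..T₅: k=3: 0+135+38·3·9=1161; k=4: 570+0+38·5·9=2280 → min 1161.
Length 4: T₁..T₄: k=1: 0+6450+2·50·5=6950; k=2: 3800+570+2·38·5=4750; k=3: 4028+0+2·3·5=4058 → min 4058 | T₂..T₅: k=2: 0+1161+50·38·9=18261; k=3: 5700+135+50·3·9=7185; k=4: 6450+0+50·5·9=8700 → min 7185.
Length 5: T₁..T₅: k=1: 0+7185+2·50·9=8085; k=2: 3800+1161+2·38·9=5645; k=3: 4028+135+2·3·9=4217; k=4: 4058+0+2·5·9=4148 → min 4148.
Optimal order: ((((T₁ × T₂) × T₃) × T₄) × T₅) with cost 4148.

4148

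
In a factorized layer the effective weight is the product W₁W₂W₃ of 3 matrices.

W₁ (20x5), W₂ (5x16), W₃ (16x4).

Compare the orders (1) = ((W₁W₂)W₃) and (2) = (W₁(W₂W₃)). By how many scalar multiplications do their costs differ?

2160

Order (1) = ((W₁W₂)W₃): (W₁W₂): 20×5 by 5×16 → 20×16, cost 20·5·16 = 1600; ((W₁W₂)W₃): 20×16 by 16×4 → 20×4, cost 20·16·4 = 1280; cumulative 2880. Total 2880.
Order (2) = (W₁(W₂W₃)): (W₂W₃): 5×16 by 16×4 → 5×4, cost 5·16·4 = 320; (W₁(W₂W₃)): 20×5 by 5×4 → 20×4, cost 20·5·4 = 400; cumulative 720. Total 720.
Difference: |2880 − 720| = 2160.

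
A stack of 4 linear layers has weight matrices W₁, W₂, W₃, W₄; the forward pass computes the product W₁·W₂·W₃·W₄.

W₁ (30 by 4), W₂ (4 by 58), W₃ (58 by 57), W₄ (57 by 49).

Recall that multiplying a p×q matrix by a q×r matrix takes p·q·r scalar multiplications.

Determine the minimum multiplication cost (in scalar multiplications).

Adjacent pairs: W₁W₂ = 30·4·58 = 6960; W₂W₃ = 4·58·57 = 13224; W₃W₄ = 58·57·49 = 161994.
Length 3: W₁..W₃: k=1: 0+13224+30·4·57=20064; k=2: 6960+0+30·58·57=106140 → min 20064 | W₂..W₄: k=2: 0+161994+4·58·49=173362; k=3: 13224+0+4·57·49=24396 → min 24396.
Length 4: W₁..W₄: k=1: 0+24396+30·4·49=30276; k=2: 6960+161994+30·58·49=254214; k=3: 20064+0+30·57·49=103854 → min 30276.
Optimal order: (W₁·((W₂·W₃)·W₄)) with cost 30276.

30276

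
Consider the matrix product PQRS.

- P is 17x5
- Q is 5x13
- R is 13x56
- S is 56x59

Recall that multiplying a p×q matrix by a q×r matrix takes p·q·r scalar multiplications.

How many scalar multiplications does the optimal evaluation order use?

Adjacent pairs: PQ = 17·5·13 = 1105; QR = 5·13·56 = 3640; RS = 13·56·59 = 42952.
Length 3: P..R: k=1: 0+3640+17·5·56=8400; k=2: 1105+0+17·13·56=13481 → min 8400 | Q..S: k=2: 0+42952+5·13·59=46787; k=3: 3640+0+5·56·59=20160 → min 20160.
Length 4: P..S: k=1: 0+20160+17·5·59=25175; k=2: 1105+42952+17·13·59=57096; k=3: 8400+0+17·56·59=64568 → min 25175.
Optimal order: (P((QR)S)) with cost 25175.

25175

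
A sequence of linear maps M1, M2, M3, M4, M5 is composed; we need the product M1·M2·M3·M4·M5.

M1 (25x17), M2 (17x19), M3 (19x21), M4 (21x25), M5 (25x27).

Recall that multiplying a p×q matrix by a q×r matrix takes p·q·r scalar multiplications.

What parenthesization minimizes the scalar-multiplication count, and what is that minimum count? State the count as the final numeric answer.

Adjacent pairs: M1M2 = 25·17·19 = 8075; M2M3 = 17·19·21 = 6783; M3M4 = 19·21·25 = 9975; M4M5 = 21·25·27 = 14175.
Length 3: M1..M3: k=1: 0+6783+25·17·21=15708; k=2: 8075+0+25·19·21=18050 → min 15708 | M2..M4: k=2: 0+9975+17·19·25=18050; k=3: 6783+0+17·21·25=15708 → min 15708 | M3..M5: k=3: 0+14175+19·21·27=24948; k=4: 9975+0+19·25·27=22800 → min 22800.
Length 4: M1..M4: k=1: 0+15708+25·17·25=26333; k=2: 8075+9975+25·19·25=29925; k=3: 15708+0+25·21·25=28833 → min 26333 | M2..M5: k=2: 0+22800+17·19·27=31521; k=3: 6783+14175+17·21·27=30597; k=4: 15708+0+17·25·27=27183 → min 27183.
Length 5: M1..M5: k=1: 0+27183+25·17·27=38658; k=2: 8075+22800+25·19·27=43700; k=3: 15708+14175+25·21·27=44058; k=4: 26333+0+25·25·27=43208 → min 38658.
Optimal parenthesization: (M1·(((M2·M3)·M4)·M5)) with cost 38658.

38658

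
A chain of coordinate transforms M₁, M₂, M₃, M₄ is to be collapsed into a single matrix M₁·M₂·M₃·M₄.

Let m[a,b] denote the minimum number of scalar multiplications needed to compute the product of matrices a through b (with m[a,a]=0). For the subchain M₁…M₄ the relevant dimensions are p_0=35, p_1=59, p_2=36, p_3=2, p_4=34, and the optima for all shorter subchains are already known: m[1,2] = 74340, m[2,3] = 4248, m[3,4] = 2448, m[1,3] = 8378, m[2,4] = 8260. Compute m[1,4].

m[1,4] = min over k∈[1,3] of m[1,k]+m[k+1,4]+p_{0}·p_k·p_{4}.
k=1: 0 + 8260 + 35·59·34 = 78470; k=2: 74340 + 2448 + 35·36·34 = 119628; k=3: 8378 + 0 + 35·2·34 = 10758.
Minimum: 10758 at k=3.

10758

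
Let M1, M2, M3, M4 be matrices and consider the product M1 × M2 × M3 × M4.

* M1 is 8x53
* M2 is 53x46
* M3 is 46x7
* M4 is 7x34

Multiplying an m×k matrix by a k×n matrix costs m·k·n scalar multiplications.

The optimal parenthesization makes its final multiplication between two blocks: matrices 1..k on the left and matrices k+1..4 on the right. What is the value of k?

Adjacent pairs: M1M2 = 8·53·46 = 19504; M2M3 = 53·46·7 = 17066; M3M4 = 46·7·34 = 10948.
Length 3: M1..M3: k=1: 0+17066+8·53·7=20034; k=2: 19504+0+8·46·7=22080 → min 20034 | M2..M4: k=2: 0+10948+53·46·34=93840; k=3: 17066+0+53·7·34=29680 → min 29680.
Top-level splits: k=1: (M1..M1)·(M2..M4) → 0+29680+8·53·34 = 44096; k=2: (M1..M2)·(M3..M4) → 19504+10948+8·46·34 = 42964; k=3: (M1..M3)·(M4..M4) → 20034+0+8·7·34 = 21938.
Best split is after M3, i.e. k = 3.

3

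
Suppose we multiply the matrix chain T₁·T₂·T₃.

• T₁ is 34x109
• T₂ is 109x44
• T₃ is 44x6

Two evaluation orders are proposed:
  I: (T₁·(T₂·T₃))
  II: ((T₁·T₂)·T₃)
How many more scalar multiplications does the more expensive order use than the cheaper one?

121028

Order I = (T₁·(T₂·T₃)): (T₂·T₃): 109×44 by 44×6 → 109×6, cost 109·44·6 = 28776; (T₁·(T₂·T₃)): 34×109 by 109×6 → 34×6, cost 34·109·6 = 22236; cumulative 51012. Total 51012.
Order II = ((T₁·T₂)·T₃): (T₁·T₂): 34×109 by 109×44 → 34×44, cost 34·109·44 = 163064; ((T₁·T₂)·T₃): 34×44 by 44×6 → 34×6, cost 34·44·6 = 8976; cumulative 172040. Total 172040.
Difference: |51012 − 172040| = 121028.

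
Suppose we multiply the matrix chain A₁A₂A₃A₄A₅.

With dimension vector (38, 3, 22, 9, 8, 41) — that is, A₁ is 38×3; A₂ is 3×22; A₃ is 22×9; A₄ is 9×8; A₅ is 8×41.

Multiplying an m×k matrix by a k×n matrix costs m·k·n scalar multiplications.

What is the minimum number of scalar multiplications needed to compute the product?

6468

Adjacent pairs: A₁A₂ = 38·3·22 = 2508; A₂A₃ = 3·22·9 = 594; A₃A₄ = 22·9·8 = 1584; A₄A₅ = 9·8·41 = 2952.
Length 3: A₁..A₃: k=1: 0+594+38·3·9=1620; k=2: 2508+0+38·22·9=10032 → min 1620 | A₂..A₄: k=2: 0+1584+3·22·8=2112; k=3: 594+0+3·9·8=810 → min 810 | A₃..A₅: k=3: 0+2952+22·9·41=11070; k=4: 1584+0+22·8·41=8800 → min 8800.
Length 4: A₁..A₄: k=1: 0+810+38·3·8=1722; k=2: 2508+1584+38·22·8=10780; k=3: 1620+0+38·9·8=4356 → min 1722 | A₂..A₅: k=2: 0+8800+3·22·41=11506; k=3: 594+2952+3·9·41=4653; k=4: 810+0+3·8·41=1794 → min 1794.
Length 5: A₁..A₅: k=1: 0+1794+38·3·41=6468; k=2: 2508+8800+38·22·41=45584; k=3: 1620+2952+38·9·41=18594; k=4: 1722+0+38·8·41=14186 → min 6468.
Optimal order: (A₁(((A₂A₃)A₄)A₅)) with cost 6468.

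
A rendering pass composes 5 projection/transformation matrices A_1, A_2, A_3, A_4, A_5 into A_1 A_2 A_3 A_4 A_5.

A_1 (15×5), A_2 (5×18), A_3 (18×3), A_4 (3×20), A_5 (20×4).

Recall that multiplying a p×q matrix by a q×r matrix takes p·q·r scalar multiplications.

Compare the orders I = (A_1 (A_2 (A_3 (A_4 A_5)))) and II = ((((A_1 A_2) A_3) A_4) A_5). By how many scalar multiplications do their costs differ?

3144

Order I = (A_1 (A_2 (A_3 (A_4 A_5)))): (A_4 A_5): 3×20 by 20×4 → 3×4, cost 3·20·4 = 240; (A_3 (A_4 A_5)): 18×3 by 3×4 → 18×4, cost 18·3·4 = 216; cumulative 456; (A_2 (A_3 (A_4 A_5))): 5×18 by 18×4 → 5×4, cost 5·18·4 = 360; cumulative 816; (A_1 (A_2 (A_3 (A_4 A_5)))): 15×5 by 5×4 → 15×4, cost 15·5·4 = 300; cumulative 1116. Total 1116.
Order II = ((((A_1 A_2) A_3) A_4) A_5): (A_1 A_2): 15×5 by 5×18 → 15×18, cost 15·5·18 = 1350; ((A_1 A_2) A_3): 15×18 by 18×3 → 15×3, cost 15·18·3 = 810; cumulative 2160; (((A_1 A_2) A_3) A_4): 15×3 by 3×20 → 15×20, cost 15·3·20 = 900; cumulative 3060; ((((A_1 A_2) A_3) A_4) A_5): 15×20 by 20×4 → 15×4, cost 15·20·4 = 1200; cumulative 4260. Total 4260.
Difference: |1116 − 4260| = 3144.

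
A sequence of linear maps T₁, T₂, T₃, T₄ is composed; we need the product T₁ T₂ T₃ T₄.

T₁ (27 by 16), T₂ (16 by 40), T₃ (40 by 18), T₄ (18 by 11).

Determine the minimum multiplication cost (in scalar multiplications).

19440

Adjacent pairs: T₁T₂ = 27·16·40 = 17280; T₂T₃ = 16·40·18 = 11520; T₃T₄ = 40·18·11 = 7920.
Length 3: T₁..T₃: k=1: 0+11520+27·16·18=19296; k=2: 17280+0+27·40·18=36720 → min 19296 | T₂..T₄: k=2: 0+7920+16·40·11=14960; k=3: 11520+0+16·18·11=14688 → min 14688.
Length 4: T₁..T₄: k=1: 0+14688+27·16·11=19440; k=2: 17280+7920+27·40·11=37080; k=3: 19296+0+27·18·11=24642 → min 19440.
Optimal order: (T₁ ((T₂ T₃) T₄)) with cost 19440.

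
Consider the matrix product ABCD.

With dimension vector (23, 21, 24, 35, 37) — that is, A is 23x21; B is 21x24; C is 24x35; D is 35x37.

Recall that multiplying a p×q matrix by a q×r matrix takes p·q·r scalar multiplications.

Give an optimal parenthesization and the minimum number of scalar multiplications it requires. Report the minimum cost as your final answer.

60697

Adjacent pairs: AB = 23·21·24 = 11592; BC = 21·24·35 = 17640; CD = 24·35·37 = 31080.
Length 3: A..C: k=1: 0+17640+23·21·35=34545; k=2: 11592+0+23·24·35=30912 → min 30912 | B..D: k=2: 0+31080+21·24·37=49728; k=3: 17640+0+21·35·37=44835 → min 44835.
Length 4: A..D: k=1: 0+44835+23·21·37=62706; k=2: 11592+31080+23·24·37=63096; k=3: 30912+0+23·35·37=60697 → min 60697.
Optimal parenthesization: (((AB)C)D) with cost 60697.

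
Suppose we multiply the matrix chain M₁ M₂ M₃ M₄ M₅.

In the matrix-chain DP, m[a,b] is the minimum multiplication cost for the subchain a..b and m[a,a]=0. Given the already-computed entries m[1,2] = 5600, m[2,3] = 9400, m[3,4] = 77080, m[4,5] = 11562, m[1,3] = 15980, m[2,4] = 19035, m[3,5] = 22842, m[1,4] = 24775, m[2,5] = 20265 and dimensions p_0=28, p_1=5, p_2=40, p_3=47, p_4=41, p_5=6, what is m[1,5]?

m[1,5] = min over k∈[1,4] of m[1,k]+m[k+1,5]+p_{0}·p_k·p_{5}.
k=1: 0 + 20265 + 28·5·6 = 21105; k=2: 5600 + 22842 + 28·40·6 = 35162; k=3: 15980 + 11562 + 28·47·6 = 35438; k=4: 24775 + 0 + 28·41·6 = 31663.
Minimum: 21105 at k=1.

21105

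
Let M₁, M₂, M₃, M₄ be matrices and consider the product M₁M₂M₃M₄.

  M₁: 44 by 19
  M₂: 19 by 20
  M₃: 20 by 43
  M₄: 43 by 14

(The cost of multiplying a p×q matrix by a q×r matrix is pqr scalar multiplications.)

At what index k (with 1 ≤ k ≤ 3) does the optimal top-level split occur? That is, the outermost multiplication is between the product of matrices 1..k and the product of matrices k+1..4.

1

Adjacent pairs: M₁M₂ = 44·19·20 = 16720; M₂M₃ = 19·20·43 = 16340; M₃M₄ = 20·43·14 = 12040.
Length 3: M₁..M₃: k=1: 0+16340+44·19·43=52288; k=2: 16720+0+44·20·43=54560 → min 52288 | M₂..M₄: k=2: 0+12040+19·20·14=17360; k=3: 16340+0+19·43·14=27778 → min 17360.
Top-level splits: k=1: (M₁..M₁)·(M₂..M₄) → 0+17360+44·19·14 = 29064; k=2: (M₁..M₂)·(M₃..M₄) → 16720+12040+44·20·14 = 41080; k=3: (M₁..M₃)·(M₄..M₄) → 52288+0+44·43·14 = 78776.
Best split is after M₁, i.e. k = 1.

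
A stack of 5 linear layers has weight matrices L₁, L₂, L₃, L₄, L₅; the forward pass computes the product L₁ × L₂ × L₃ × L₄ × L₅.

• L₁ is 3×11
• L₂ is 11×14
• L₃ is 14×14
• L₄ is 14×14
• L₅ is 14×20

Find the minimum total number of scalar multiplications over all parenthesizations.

Adjacent pairs: L₁L₂ = 3·11·14 = 462; L₂L₃ = 11·14·14 = 2156; L₃L₄ = 14·14·14 = 2744; L₄L₅ = 14·14·20 = 3920.
Length 3: L₁..L₃: k=1: 0+2156+3·11·14=2618; k=2: 462+0+3·14·14=1050 → min 1050 | L₂..L₄: k=2: 0+2744+11·14·14=4900; k=3: 2156+0+11·14·14=4312 → min 4312 | L₃..L₅: k=3: 0+3920+14·14·20=7840; k=4: 2744+0+14·14·20=6664 → min 6664.
Length 4: L₁..L₄: k=1: 0+4312+3·11·14=4774; k=2: 462+2744+3·14·14=3794; k=3: 1050+0+3·14·14=1638 → min 1638 | L₂..L₅: k=2: 0+6664+11·14·20=9744; k=3: 2156+3920+11·14·20=9156; k=4: 4312+0+11·14·20=7392 → min 7392.
Length 5: L₁..L₅: k=1: 0+7392+3·11·20=8052; k=2: 462+6664+3·14·20=7966; k=3: 1050+3920+3·14·20=5810; k=4: 1638+0+3·14·20=2478 → min 2478.
Optimal order: ((((L₁ × L₂) × L₃) × L₄) × L₅) with cost 2478.

2478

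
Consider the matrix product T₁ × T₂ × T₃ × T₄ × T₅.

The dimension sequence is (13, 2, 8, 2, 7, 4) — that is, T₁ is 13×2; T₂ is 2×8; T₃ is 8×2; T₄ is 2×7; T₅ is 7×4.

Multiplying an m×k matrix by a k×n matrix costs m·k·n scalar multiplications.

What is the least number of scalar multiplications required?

208

Adjacent pairs: T₁T₂ = 13·2·8 = 208; T₂T₃ = 2·8·2 = 32; T₃T₄ = 8·2·7 = 112; T₄T₅ = 2·7·4 = 56.
Length 3: T₁..T₃: k=1: 0+32+13·2·2=84; k=2: 208+0+13·8·2=416 → min 84 | T₂..T₄: k=2: 0+112+2·8·7=224; k=3: 32+0+2·2·7=60 → min 60 | T₃..T₅: k=3: 0+56+8·2·4=120; k=4: 112+0+8·7·4=336 → min 120.
Length 4: T₁..T₄: k=1: 0+60+13·2·7=242; k=2: 208+112+13·8·7=1048; k=3: 84+0+13·2·7=266 → min 242 | T₂..T₅: k=2: 0+120+2·8·4=184; k=3: 32+56+2·2·4=104; k=4: 60+0+2·7·4=116 → min 104.
Length 5: T₁..T₅: k=1: 0+104+13·2·4=208; k=2: 208+120+13·8·4=744; k=3: 84+56+13·2·4=244; k=4: 242+0+13·7·4=606 → min 208.
Optimal order: (T₁ × ((T₂ × T₃) × (T₄ × T₅))) with cost 208.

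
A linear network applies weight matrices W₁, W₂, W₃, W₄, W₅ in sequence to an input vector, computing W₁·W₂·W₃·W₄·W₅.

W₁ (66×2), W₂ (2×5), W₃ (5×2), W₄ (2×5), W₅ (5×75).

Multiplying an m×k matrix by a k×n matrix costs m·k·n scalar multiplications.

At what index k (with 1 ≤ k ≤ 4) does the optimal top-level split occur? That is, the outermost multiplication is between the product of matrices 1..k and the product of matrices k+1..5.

Adjacent pairs: W₁W₂ = 66·2·5 = 660; W₂W₃ = 2·5·2 = 20; W₃W₄ = 5·2·5 = 50; W₄W₅ = 2·5·75 = 750.
Length 3: W₁..W₃: k=1: 0+20+66·2·2=284; k=2: 660+0+66·5·2=1320 → min 284 | W₂..W₄: k=2: 0+50+2·5·5=100; k=3: 20+0+2·2·5=40 → min 40 | W₃..W₅: k=3: 0+750+5·2·75=1500; k=4: 50+0+5·5·75=1925 → min 1500.
Length 4: W₁..W₄: k=1: 0+40+66·2·5=700; k=2: 660+50+66·5·5=2360; k=3: 284+0+66·2·5=944 → min 700 | W₂..W₅: k=2: 0+1500+2·5·75=2250; k=3: 20+750+2·2·75=1070; k=4: 40+0+2·5·75=790 → min 790.
Top-level splits: k=1: (W₁..W₁)·(W₂..W₅) → 0+790+66·2·75 = 10690; k=2: (W₁..W₂)·(W₃..W₅) → 660+1500+66·5·75 = 26910; k=3: (W₁..W₃)·(W₄..W₅) → 284+750+66·2·75 = 10934; k=4: (W₁..W₄)·(W₅..W₅) → 700+0+66·5·75 = 25450.
Best split is after W₁, i.e. k = 1.

1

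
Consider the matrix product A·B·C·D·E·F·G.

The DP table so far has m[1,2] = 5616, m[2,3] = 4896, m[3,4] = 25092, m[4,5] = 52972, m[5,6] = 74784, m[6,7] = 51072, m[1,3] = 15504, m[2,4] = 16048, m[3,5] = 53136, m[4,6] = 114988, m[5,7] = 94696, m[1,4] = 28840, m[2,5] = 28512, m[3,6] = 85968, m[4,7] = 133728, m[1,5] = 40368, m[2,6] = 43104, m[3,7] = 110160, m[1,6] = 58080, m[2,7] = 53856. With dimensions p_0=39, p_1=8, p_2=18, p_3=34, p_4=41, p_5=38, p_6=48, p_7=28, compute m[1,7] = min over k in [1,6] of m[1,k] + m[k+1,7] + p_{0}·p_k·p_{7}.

62592

m[1,7] = min over k∈[1,6] of m[1,k]+m[k+1,7]+p_{0}·p_k·p_{7}.
k=1: 0 + 53856 + 39·8·28 = 62592; k=2: 5616 + 110160 + 39·18·28 = 135432; k=3: 15504 + 133728 + 39·34·28 = 186360; k=4: 28840 + 94696 + 39·41·28 = 168308; k=5: 40368 + 51072 + 39·38·28 = 132936; k=6: 58080 + 0 + 39·48·28 = 110496.
Minimum: 62592 at k=1.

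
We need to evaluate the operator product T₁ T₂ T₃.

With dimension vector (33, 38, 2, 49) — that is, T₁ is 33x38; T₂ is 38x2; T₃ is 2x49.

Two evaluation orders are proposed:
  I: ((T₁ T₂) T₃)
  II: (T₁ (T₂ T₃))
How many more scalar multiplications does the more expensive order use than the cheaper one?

Order I = ((T₁ T₂) T₃): (T₁ T₂): 33×38 by 38×2 → 33×2, cost 33·38·2 = 2508; ((T₁ T₂) T₃): 33×2 by 2×49 → 33×49, cost 33·2·49 = 3234; cumulative 5742. Total 5742.
Order II = (T₁ (T₂ T₃)): (T₂ T₃): 38×2 by 2×49 → 38×49, cost 38·2·49 = 3724; (T₁ (T₂ T₃)): 33×38 by 38×49 → 33×49, cost 33·38·49 = 61446; cumulative 65170. Total 65170.
Difference: |5742 − 65170| = 59428.

59428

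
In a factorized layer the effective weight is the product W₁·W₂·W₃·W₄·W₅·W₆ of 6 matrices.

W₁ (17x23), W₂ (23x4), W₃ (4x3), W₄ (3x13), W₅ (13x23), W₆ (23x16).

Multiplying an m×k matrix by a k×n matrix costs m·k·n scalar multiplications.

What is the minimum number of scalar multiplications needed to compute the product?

4266

Adjacent pairs: W₁W₂ = 17·23·4 = 1564; W₂W₃ = 23·4·3 = 276; W₃W₄ = 4·3·13 = 156; W₄W₅ = 3·13·23 = 897; W₅W₆ = 13·23·16 = 4784.
Length 3: W₁..W₃: k=1: 0+276+17·23·3=1449; k=2: 1564+0+17·4·3=1768 → min 1449 | W₂..W₄: k=2: 0+156+23·4·13=1352; k=3: 276+0+23·3·13=1173 → min 1173 | W₃..W₅: k=3: 0+897+4·3·23=1173; k=4: 156+0+4·13·23=1352 → min 1173 | W₄..W₆: k=4: 0+4784+3·13·16=5408; k=5: 897+0+3·23·16=2001 → min 2001.
Length 4: W₁..W₄: k=1: 0+1173+17·23·13=6256; k=2: 1564+156+17·4·13=2604; k=3: 1449+0+17·3·13=2112 → min 2112 | W₂..W₅: k=2: 0+1173+23·4·23=3289; k=3: 276+897+23·3·23=2760; k=4: 1173+0+23·13·23=8050 → min 2760 | W₃..W₆: k=3: 0+2001+4·3·16=2193; k=4: 156+4784+4·13·16=5772; k=5: 1173+0+4·23·16=2645 → min 2193.
Length 5: W₁..W₅: k=1: 0+2760+17·23·23=11753; k=2: 1564+1173+17·4·23=4301; k=3: 1449+897+17·3·23=3519; k=4: 2112+0+17·13·23=7195 → min 3519 | W₂..W₆: k=2: 0+2193+23·4·16=3665; k=3: 276+2001+23·3·16=3381; k=4: 1173+4784+23·13·16=10741; k=5: 2760+0+23·23·16=11224 → min 3381.
Length 6: W₁..W₆: k=1: 0+3381+17·23·16=9637; k=2: 1564+2193+17·4·16=4845; k=3: 1449+2001+17·3·16=4266; k=4: 2112+4784+17·13·16=10432; k=5: 3519+0+17·23·16=9775 → min 4266.
Optimal order: ((W₁·(W₂·W₃))·((W₄·W₅)·W₆)) with cost 4266.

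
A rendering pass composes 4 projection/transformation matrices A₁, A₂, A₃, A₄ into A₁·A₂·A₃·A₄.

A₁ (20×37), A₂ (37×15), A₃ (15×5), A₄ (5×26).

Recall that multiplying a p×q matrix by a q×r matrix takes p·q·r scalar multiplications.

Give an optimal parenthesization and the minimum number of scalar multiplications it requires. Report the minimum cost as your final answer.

9075

Adjacent pairs: A₁A₂ = 20·37·15 = 11100; A₂A₃ = 37·15·5 = 2775; A₃A₄ = 15·5·26 = 1950.
Length 3: A₁..A₃: k=1: 0+2775+20·37·5=6475; k=2: 11100+0+20·15·5=12600 → min 6475 | A₂..A₄: k=2: 0+1950+37·15·26=16380; k=3: 2775+0+37·5·26=7585 → min 7585.
Length 4: A₁..A₄: k=1: 0+7585+20·37·26=26825; k=2: 11100+1950+20·15·26=20850; k=3: 6475+0+20·5·26=9075 → min 9075.
Optimal parenthesization: ((A₁·(A₂·A₃))·A₄) with cost 9075.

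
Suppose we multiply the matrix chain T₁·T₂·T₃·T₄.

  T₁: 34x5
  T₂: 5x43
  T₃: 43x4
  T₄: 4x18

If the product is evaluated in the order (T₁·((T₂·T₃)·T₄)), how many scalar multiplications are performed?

4280

(T₂·T₃): 5×43 by 43×4 → 5×4, cost 5·43·4 = 860
((T₂·T₃)·T₄): 5×4 by 4×18 → 5×18, cost 5·4·18 = 360; cumulative 1220
(T₁·((T₂·T₃)·T₄)): 34×5 by 5×18 → 34×18, cost 34·5·18 = 3060; cumulative 4280
Total: 4280 scalar multiplications.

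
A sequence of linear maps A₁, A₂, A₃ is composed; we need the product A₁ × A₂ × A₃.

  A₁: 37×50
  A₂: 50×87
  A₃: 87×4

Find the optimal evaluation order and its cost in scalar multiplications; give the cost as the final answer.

(A₁ × (A₂ × A₃)): cost 24800.
((A₁ × A₂) × A₃): cost 173826.
Optimal: (A₁ × (A₂ × A₃)) with cost 24800.

24800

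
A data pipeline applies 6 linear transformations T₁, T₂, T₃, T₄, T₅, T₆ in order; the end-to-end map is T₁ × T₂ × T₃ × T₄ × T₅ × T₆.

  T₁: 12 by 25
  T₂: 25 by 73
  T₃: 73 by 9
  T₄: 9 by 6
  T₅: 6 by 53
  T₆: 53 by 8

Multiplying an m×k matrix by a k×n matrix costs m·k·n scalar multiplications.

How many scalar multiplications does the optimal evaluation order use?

Adjacent pairs: T₁T₂ = 12·25·73 = 21900; T₂T₃ = 25·73·9 = 16425; T₃T₄ = 73·9·6 = 3942; T₄T₅ = 9·6·53 = 2862; T₅T₆ = 6·53·8 = 2544.
Length 3: T₁..T₃: k=1: 0+16425+12·25·9=19125; k=2: 21900+0+12·73·9=29784 → min 19125 | T₂..T₄: k=2: 0+3942+25·73·6=14892; k=3: 16425+0+25·9·6=17775 → min 14892 | T₃..T₅: k=3: 0+2862+73·9·53=37683; k=4: 3942+0+73·6·53=27156 → min 27156 | T₄..T₆: k=4: 0+2544+9·6·8=2976; k=5: 2862+0+9·53·8=6678 → min 2976.
Length 4: T₁..T₄: k=1: 0+14892+12·25·6=16692; k=2: 21900+3942+12·73·6=31098; k=3: 19125+0+12·9·6=19773 → min 16692 | T₂..T₅: k=2: 0+27156+25·73·53=123881; k=3: 16425+2862+25·9·53=31212; k=4: 14892+0+25·6·53=22842 → min 22842 | T₃..T₆: k=3: 0+2976+73·9·8=8232; k=4: 3942+2544+73·6·8=9990; k=5: 27156+0+73·53·8=58108 → min 8232.
Length 5: T₁..T₅: k=1: 0+22842+12·25·53=38742; k=2: 21900+27156+12·73·53=95484; k=3: 19125+2862+12·9·53=27711; k=4: 16692+0+12·6·53=20508 → min 20508 | T₂..T₆: k=2: 0+8232+25·73·8=22832; k=3: 16425+2976+25·9·8=21201; k=4: 14892+2544+25·6·8=18636; k=5: 22842+0+25·53·8=33442 → min 18636.
Length 6: T₁..T₆: k=1: 0+18636+12·25·8=21036; k=2: 21900+8232+12·73·8=37140; k=3: 19125+2976+12·9·8=22965; k=4: 16692+2544+12·6·8=19812; k=5: 20508+0+12·53·8=25596 → min 19812.
Optimal order: ((T₁ × (T₂ × (T₃ × T₄))) × (T₅ × T₆)) with cost 19812.

19812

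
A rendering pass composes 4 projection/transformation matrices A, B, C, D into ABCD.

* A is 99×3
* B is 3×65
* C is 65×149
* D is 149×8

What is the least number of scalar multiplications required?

35007

Adjacent pairs: AB = 99·3·65 = 19305; BC = 3·65·149 = 29055; CD = 65·149·8 = 77480.
Length 3: A..C: k=1: 0+29055+99·3·149=73308; k=2: 19305+0+99·65·149=978120 → min 73308 | B..D: k=2: 0+77480+3·65·8=79040; k=3: 29055+0+3·149·8=32631 → min 32631.
Length 4: A..D: k=1: 0+32631+99·3·8=35007; k=2: 19305+77480+99·65·8=148265; k=3: 73308+0+99·149·8=191316 → min 35007.
Optimal order: (A((BC)D)) with cost 35007.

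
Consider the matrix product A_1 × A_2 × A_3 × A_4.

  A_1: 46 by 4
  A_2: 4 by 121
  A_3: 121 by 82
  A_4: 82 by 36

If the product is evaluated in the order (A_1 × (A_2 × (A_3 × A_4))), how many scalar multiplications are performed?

(A_3 × A_4): 121×82 by 82×36 → 121×36, cost 121·82·36 = 357192
(A_2 × (A_3 × A_4)): 4×121 by 121×36 → 4×36, cost 4·121·36 = 17424; cumulative 374616
(A_1 × (A_2 × (A_3 × A_4))): 46×4 by 4×36 → 46×36, cost 46·4·36 = 6624; cumulative 381240
Total: 381240 scalar multiplications.

381240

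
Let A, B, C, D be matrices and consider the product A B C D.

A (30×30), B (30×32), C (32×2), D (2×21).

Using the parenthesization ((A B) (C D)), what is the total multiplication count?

(A B): 30×30 by 30×32 → 30×32, cost 30·30·32 = 28800
(C D): 32×2 by 2×21 → 32×21, cost 32·2·21 = 1344
((A B) (C D)): 30×32 by 32×21 → 30×21, cost 30·32·21 = 20160; cumulative 50304
Total: 50304 scalar multiplications.

50304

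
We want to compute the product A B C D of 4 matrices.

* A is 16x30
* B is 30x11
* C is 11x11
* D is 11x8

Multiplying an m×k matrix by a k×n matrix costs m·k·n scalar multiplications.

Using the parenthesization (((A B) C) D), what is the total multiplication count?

(A B): 16×30 by 30×11 → 16×11, cost 16·30·11 = 5280
((A B) C): 16×11 by 11×11 → 16×11, cost 16·11·11 = 1936; cumulative 7216
(((A B) C) D): 16×11 by 11×8 → 16×8, cost 16·11·8 = 1408; cumulative 8624
Total: 8624 scalar multiplications.

8624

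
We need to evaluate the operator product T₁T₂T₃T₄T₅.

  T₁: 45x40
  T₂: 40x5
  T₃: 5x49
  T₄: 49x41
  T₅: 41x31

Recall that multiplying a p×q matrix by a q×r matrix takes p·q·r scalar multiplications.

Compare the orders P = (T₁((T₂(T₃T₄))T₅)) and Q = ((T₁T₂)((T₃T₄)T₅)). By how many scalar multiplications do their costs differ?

Order P = (T₁((T₂(T₃T₄))T₅)): (T₃T₄): 5×49 by 49×41 → 5×41, cost 5·49·41 = 10045; (T₂(T₃T₄)): 40×5 by 5×41 → 40×41, cost 40·5·41 = 8200; cumulative 18245; ((T₂(T₃T₄))T₅): 40×41 by 41×31 → 40×31, cost 40·41·31 = 50840; cumulative 69085; (T₁((T₂(T₃T₄))T₅)): 45×40 by 40×31 → 45×31, cost 45·40·31 = 55800; cumulative 124885. Total 124885.
Order Q = ((T₁T₂)((T₃T₄)T₅)): (T₁T₂): 45×40 by 40×5 → 45×5, cost 45·40·5 = 9000; (T₃T₄): 5×49 by 49×41 → 5×41, cost 5·49·41 = 10045; ((T₃T₄)T₅): 5×41 by 41×31 → 5×31, cost 5·41·31 = 6355; cumulative 16400; ((T₁T₂)((T₃T₄)T₅)): 45×5 by 5×31 → 45×31, cost 45·5·31 = 6975; cumulative 32375. Total 32375.
Difference: |124885 − 32375| = 92510.

92510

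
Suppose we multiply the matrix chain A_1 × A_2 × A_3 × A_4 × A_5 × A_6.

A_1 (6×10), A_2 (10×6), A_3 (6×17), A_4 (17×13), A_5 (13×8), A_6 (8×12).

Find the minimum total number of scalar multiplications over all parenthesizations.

Adjacent pairs: A_1A_2 = 6·10·6 = 360; A_2A_3 = 10·6·17 = 1020; A_3A_4 = 6·17·13 = 1326; A_4A_5 = 17·13·8 = 1768; A_5A_6 = 13·8·12 = 1248.
Length 3: A_1..A_3: k=1: 0+1020+6·10·17=2040; k=2: 360+0+6·6·17=972 → min 972 | A_2..A_4: k=2: 0+1326+10·6·13=2106; k=3: 1020+0+10·17·13=3230 → min 2106 | A_3..A_5: k=3: 0+1768+6·17·8=2584; k=4: 1326+0+6·13·8=1950 → min 1950 | A_4..A_6: k=4: 0+1248+17·13·12=3900; k=5: 1768+0+17·8·12=3400 → min 3400.
Length 4: A_1..A_4: k=1: 0+2106+6·10·13=2886; k=2: 360+1326+6·6·13=2154; k=3: 972+0+6·17·13=2298 → min 2154 | A_2..A_5: k=2: 0+1950+10·6·8=2430; k=3: 1020+1768+10·17·8=4148; k=4: 2106+0+10·13·8=3146 → min 2430 | A_3..A_6: k=3: 0+3400+6·17·12=4624; k=4: 1326+1248+6·13·12=3510; k=5: 1950+0+6·8·12=2526 → min 2526.
Length 5: A_1..A_5: k=1: 0+2430+6·10·8=2910; k=2: 360+1950+6·6·8=2598; k=3: 972+1768+6·17·8=3556; k=4: 2154+0+6·13·8=2778 → min 2598 | A_2..A_6: k=2: 0+2526+10·6·12=3246; k=3: 1020+3400+10·17·12=6460; k=4: 2106+1248+10·13·12=4914; k=5: 2430+0+10·8·12=3390 → min 3246.
Length 6: A_1..A_6: k=1: 0+3246+6·10·12=3966; k=2: 360+2526+6·6·12=3318; k=3: 972+3400+6·17·12=5596; k=4: 2154+1248+6·13·12=4338; k=5: 2598+0+6·8·12=3174 → min 3174.
Optimal order: (((A_1 × A_2) × ((A_3 × A_4) × A_5)) × A_6) with cost 3174.

3174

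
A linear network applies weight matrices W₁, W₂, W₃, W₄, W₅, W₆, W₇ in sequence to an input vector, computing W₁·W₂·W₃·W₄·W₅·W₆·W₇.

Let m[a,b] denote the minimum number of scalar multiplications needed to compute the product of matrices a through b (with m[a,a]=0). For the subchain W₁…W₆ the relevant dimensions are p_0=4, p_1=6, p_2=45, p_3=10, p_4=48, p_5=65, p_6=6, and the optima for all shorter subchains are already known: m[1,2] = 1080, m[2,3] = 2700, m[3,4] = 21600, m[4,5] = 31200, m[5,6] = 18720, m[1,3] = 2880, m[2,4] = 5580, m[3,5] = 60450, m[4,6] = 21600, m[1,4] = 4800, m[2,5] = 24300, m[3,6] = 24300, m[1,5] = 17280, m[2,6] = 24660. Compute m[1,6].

18840

m[1,6] = min over k∈[1,5] of m[1,k]+m[k+1,6]+p_{0}·p_k·p_{6}.
k=1: 0 + 24660 + 4·6·6 = 24804; k=2: 1080 + 24300 + 4·45·6 = 26460; k=3: 2880 + 21600 + 4·10·6 = 24720; k=4: 4800 + 18720 + 4·48·6 = 24672; k=5: 17280 + 0 + 4·65·6 = 18840.
Minimum: 18840 at k=5.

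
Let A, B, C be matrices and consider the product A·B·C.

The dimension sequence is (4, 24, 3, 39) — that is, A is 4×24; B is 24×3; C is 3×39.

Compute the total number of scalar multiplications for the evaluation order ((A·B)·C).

756

(A·B): 4×24 by 24×3 → 4×3, cost 4·24·3 = 288
((A·B)·C): 4×3 by 3×39 → 4×39, cost 4·3·39 = 468; cumulative 756
Total: 756 scalar multiplications.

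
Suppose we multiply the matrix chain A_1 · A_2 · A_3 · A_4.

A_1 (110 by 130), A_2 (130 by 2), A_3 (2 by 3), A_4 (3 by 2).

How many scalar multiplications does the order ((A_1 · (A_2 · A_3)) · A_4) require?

44340

(A_2 · A_3): 130×2 by 2×3 → 130×3, cost 130·2·3 = 780
(A_1 · (A_2 · A_3)): 110×130 by 130×3 → 110×3, cost 110·130·3 = 42900; cumulative 43680
((A_1 · (A_2 · A_3)) · A_4): 110×3 by 3×2 → 110×2, cost 110·3·2 = 660; cumulative 44340
Total: 44340 scalar multiplications.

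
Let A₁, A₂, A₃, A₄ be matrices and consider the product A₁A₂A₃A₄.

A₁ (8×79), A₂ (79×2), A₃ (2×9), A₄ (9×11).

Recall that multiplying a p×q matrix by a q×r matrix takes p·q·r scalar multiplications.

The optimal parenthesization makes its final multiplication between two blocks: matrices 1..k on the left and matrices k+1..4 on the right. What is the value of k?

2

Adjacent pairs: A₁A₂ = 8·79·2 = 1264; A₂A₃ = 79·2·9 = 1422; A₃A₄ = 2·9·11 = 198.
Length 3: A₁..A₃: k=1: 0+1422+8·79·9=7110; k=2: 1264+0+8·2·9=1408 → min 1408 | A₂..A₄: k=2: 0+198+79·2·11=1936; k=3: 1422+0+79·9·11=9243 → min 1936.
Top-level splits: k=1: (A₁..A₁)·(A₂..A₄) → 0+1936+8·79·11 = 8888; k=2: (A₁..A₂)·(A₃..A₄) → 1264+198+8·2·11 = 1638; k=3: (A₁..A₃)·(A₄..A₄) → 1408+0+8·9·11 = 2200.
Best split is after A₂, i.e. k = 2.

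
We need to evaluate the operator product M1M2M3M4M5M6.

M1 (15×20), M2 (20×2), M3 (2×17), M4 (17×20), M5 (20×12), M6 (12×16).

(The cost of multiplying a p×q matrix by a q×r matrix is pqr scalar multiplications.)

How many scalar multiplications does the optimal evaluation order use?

Adjacent pairs: M1M2 = 15·20·2 = 600; M2M3 = 20·2·17 = 680; M3M4 = 2·17·20 = 680; M4M5 = 17·20·12 = 4080; M5M6 = 20·12·16 = 3840.
Length 3: M1..M3: k=1: 0+680+15·20·17=5780; k=2: 600+0+15·2·17=1110 → min 1110 | M2..M4: k=2: 0+680+20·2·20=1480; k=3: 680+0+20·17·20=7480 → min 1480 | M3..M5: k=3: 0+4080+2·17·12=4488; k=4: 680+0+2·20·12=1160 → min 1160 | M4..M6: k=4: 0+3840+17·20·16=9280; k=5: 4080+0+17·12·16=7344 → min 7344.
Length 4: M1..M4: k=1: 0+1480+15·20·20=7480; k=2: 600+680+15·2·20=1880; k=3: 1110+0+15·17·20=6210 → min 1880 | M2..M5: k=2: 0+1160+20·2·12=1640; k=3: 680+4080+20·17·12=8840; k=4: 1480+0+20·20·12=6280 → min 1640 | M3..M6: k=3: 0+7344+2·17·16=7888; k=4: 680+3840+2·20·16=5160; k=5: 1160+0+2·12·16=1544 → min 1544.
Length 5: M1..M5: k=1: 0+1640+15·20·12=5240; k=2: 600+1160+15·2·12=2120; k=3: 1110+4080+15·17·12=8250; k=4: 1880+0+15·20·12=5480 → min 2120 | M2..M6: k=2: 0+1544+20·2·16=2184; k=3: 680+7344+20·17·16=13464; k=4: 1480+3840+20·20·16=11720; k=5: 1640+0+20·12·16=5480 → min 2184.
Length 6: M1..M6: k=1: 0+2184+15·20·16=6984; k=2: 600+1544+15·2·16=2624; k=3: 1110+7344+15·17·16=12534; k=4: 1880+3840+15·20·16=10520; k=5: 2120+0+15·12·16=5000 → min 2624.
Optimal order: ((M1M2)(((M3M4)M5)M6)) with cost 2624.

2624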